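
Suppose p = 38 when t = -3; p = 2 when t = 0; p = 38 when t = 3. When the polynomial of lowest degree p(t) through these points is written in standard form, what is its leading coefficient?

The leading coefficient equals the top divided difference p[-3,0,3].
p[-3,0] = (2 - 38) / (0 - (-3)) = -12
p[0,3] = (38 - 2) / (3 - 0) = 12
p[-3,0,3] = (12 - (-12)) / (3 - (-3)) = 4

4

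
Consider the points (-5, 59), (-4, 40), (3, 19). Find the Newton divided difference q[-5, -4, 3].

2

q[-5,-4] = (40 - 59) / (-4 - (-5)) = -19
q[-4,3] = (19 - 40) / (3 - (-4)) = -3
q[-5,-4,3] = (-3 - (-19)) / (3 - (-5)) = 2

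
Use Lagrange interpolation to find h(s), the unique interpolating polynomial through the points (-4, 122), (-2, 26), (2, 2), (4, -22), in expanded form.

L_0(s) = (s + 2)(s - 2)(s - 4) / [-96] = -(1/96)s^3 + (1/24)s^2 + (1/24)s - 1/6
L_1(s) = (s + 4)(s - 2)(s - 4) / [48] = (1/48)s^3 - (1/24)s^2 - (1/3)s + 2/3
L_2(s) = (s + 4)(s + 2)(s - 4) / [-48] = -(1/48)s^3 - (1/24)s^2 + (1/3)s + 2/3
L_3(s) = (s + 4)(s + 2)(s - 2) / [96] = (1/96)s^3 + (1/24)s^2 - (1/24)s - 1/6
h(s) = 122·L_0 + 26·L_1 + 2·L_2 + (-22)·L_3
  122·L_0(s) = -(61/48)s^3 + (61/12)s^2 + (61/12)s - 61/3
  26·L_1(s) = (13/24)s^3 - (13/12)s^2 - (26/3)s + 52/3
  2·L_2(s) = -(1/24)s^3 - (1/12)s^2 + (2/3)s + 4/3
  (-22)·L_3(s) = -(11/48)s^3 - (11/12)s^2 + (11/12)s + 11/3
Adding term by term: -s^3 + 3s^2 - 2s + 2

h(s) = -s^3 + 3s^2 - 2s + 2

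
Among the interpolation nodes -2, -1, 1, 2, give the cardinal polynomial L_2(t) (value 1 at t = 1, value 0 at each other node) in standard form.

L_2(t) = -(1/6)t^3 - (1/6)t^2 + (2/3)t + 2/3

L_2(t) = (t + 2)(t + 1)(t - 2) / [(3)·(2)·(-1)]
       = (t^3 + t^2 - 4t - 4) / (-6)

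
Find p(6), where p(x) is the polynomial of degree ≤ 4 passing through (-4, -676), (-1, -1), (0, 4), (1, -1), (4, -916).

-4376

Evaluate each Lagrange basis at x = 6:
L_0(6) = (7)·(6)·(5)·(2)/[(-3)·(-4)·(-5)·(-8)] = 7/8
L_1(6) = (10)·(6)·(5)·(2)/[(3)·(-1)·(-2)·(-5)] = -20
L_2(6) = (10)·(7)·(5)·(2)/[(4)·(1)·(-1)·(-4)] = 175/4
L_3(6) = (10)·(7)·(6)·(2)/[(5)·(2)·(1)·(-3)] = -28
L_4(6) = (10)·(7)·(6)·(5)/[(8)·(5)·(4)·(3)] = 35/8
Sum: (-676)·(7/8) + (-1)·(-20) + 4·(175/4) + (-1)·(-28) + (-916)·(35/8) = -4376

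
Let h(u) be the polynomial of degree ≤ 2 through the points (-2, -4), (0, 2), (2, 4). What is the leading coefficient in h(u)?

The leading coefficient equals the top divided difference h[-2,0,2].
h[-2,0] = (2 - (-4)) / (0 - (-2)) = 3
h[0,2] = (4 - 2) / (2 - 0) = 1
h[-2,0,2] = (1 - 3) / (2 - (-2)) = -1/2

-1/2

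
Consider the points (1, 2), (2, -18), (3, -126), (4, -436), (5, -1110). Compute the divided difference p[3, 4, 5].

p[3,4] = (-436 - (-126)) / (4 - 3) = -310
p[4,5] = (-1110 - (-436)) / (5 - 4) = -674
p[3,4,5] = (-674 - (-310)) / (5 - 3) = -182

-182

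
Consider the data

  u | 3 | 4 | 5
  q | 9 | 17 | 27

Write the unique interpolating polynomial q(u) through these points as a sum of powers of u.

q(u) = u^2 + u - 3

Build the Lagrange basis polynomials:
L_0(u) = (u - 4)(u - 5) / [2] = (1/2)u^2 - (9/2)u + 10
L_1(u) = (u - 3)(u - 5) / [-1] = -u^2 + 8u - 15
L_2(u) = (u - 3)(u - 4) / [2] = (1/2)u^2 - (7/2)u + 6
q(u) = 9·L_0 + 17·L_1 + 27·L_2
  9·L_0(u) = (9/2)u^2 - (81/2)u + 90
  17·L_1(u) = -17u^2 + 136u - 255
  27·L_2(u) = (27/2)u^2 - (189/2)u + 162
Adding term by term: u^2 + u - 3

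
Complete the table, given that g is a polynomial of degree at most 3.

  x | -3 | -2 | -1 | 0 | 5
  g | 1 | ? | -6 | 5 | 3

The 4 known values determine g uniquely (degree ≤ 3).
L_0(-2) = (-1)·(-2)·(-7)/[(-2)·(-3)·(-8)] = 7/24
L_1(-2) = (1)·(-2)·(-7)/[(2)·(-1)·(-6)] = 7/6
L_2(-2) = (1)·(-1)·(-7)/[(3)·(1)·(-5)] = -7/15
L_3(-2) = (1)·(-1)·(-2)/[(8)·(6)·(5)] = 1/120
Sum: 1·(7/24) + (-6)·(7/6) + 5·(-7/15) + 3·(1/120) = -541/60

-541/60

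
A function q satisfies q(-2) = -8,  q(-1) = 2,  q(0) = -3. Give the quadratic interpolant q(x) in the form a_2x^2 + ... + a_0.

Build the Lagrange basis polynomials:
L_0(x) = (x + 1)x / [2] = (1/2)x^2 + (1/2)x
L_1(x) = (x + 2)x / [-1] = -x^2 - 2x
L_2(x) = (x + 2)(x + 1) / [2] = (1/2)x^2 + (3/2)x + 1
q(x) = (-8)·L_0 + 2·L_1 + (-3)·L_2
  (-8)·L_0(x) = -4x^2 - 4x
  2·L_1(x) = -2x^2 - 4x
  (-3)·L_2(x) = -(3/2)x^2 - (9/2)x - 3
Adding term by term: -(15/2)x^2 - (25/2)x - 3

q(x) = -(15/2)x^2 - (25/2)x - 3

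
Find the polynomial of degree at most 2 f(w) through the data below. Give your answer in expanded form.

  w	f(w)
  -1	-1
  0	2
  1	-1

f(w) = -3w^2 + 2

Build the Lagrange basis polynomials:
L_0(w) = w(w - 1) / [2] = (1/2)w^2 - (1/2)w
L_1(w) = (w + 1)(w - 1) / [-1] = -w^2 + 1
L_2(w) = (w + 1)w / [2] = (1/2)w^2 + (1/2)w
f(w) = (-1)·L_0 + 2·L_1 + (-1)·L_2
  (-1)·L_0(w) = -(1/2)w^2 + (1/2)w
  2·L_1(w) = -2w^2 + 2
  (-1)·L_2(w) = -(1/2)w^2 - (1/2)w
Adding term by term: -3w^2 + 2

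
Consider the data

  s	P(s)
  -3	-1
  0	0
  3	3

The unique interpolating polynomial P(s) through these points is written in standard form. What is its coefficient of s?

2/3

L_0(s) = s(s - 3) / [18] = (1/18)s^2 - (1/6)s
L_1(s) = (s + 3)(s - 3) / [-9] = -(1/9)s^2 + 1
L_2(s) = (s + 3)s / [18] = (1/18)s^2 + (1/6)s
P(s) = (-1)·L_0 + 0·L_1 + 3·L_2
Only the coefficient of s is needed; take it from each L_i and combine:
(-1)·(-1/6) + 0·(0) + 3·(1/6) = 2/3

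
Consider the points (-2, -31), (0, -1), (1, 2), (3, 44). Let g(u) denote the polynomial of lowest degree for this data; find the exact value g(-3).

-82

Evaluate each Lagrange basis at u = -3:
L_0(-3) = (-3)·(-4)·(-6)/[(-2)·(-3)·(-5)] = 12/5
L_1(-3) = (-1)·(-4)·(-6)/[(2)·(-1)·(-3)] = -4
L_2(-3) = (-1)·(-3)·(-6)/[(3)·(1)·(-2)] = 3
L_3(-3) = (-1)·(-3)·(-4)/[(5)·(3)·(2)] = -2/5
Sum: (-31)·(12/5) + (-1)·(-4) + 2·(3) + 44·(-2/5) = -82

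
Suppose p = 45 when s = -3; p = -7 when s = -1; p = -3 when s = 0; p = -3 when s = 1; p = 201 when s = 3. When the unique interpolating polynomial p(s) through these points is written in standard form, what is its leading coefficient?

The leading coefficient equals the top divided difference p[-3,-1,0,1,3].
p[-3,-1] = (-7 - 45) / (-1 - (-3)) = -26
p[-1,0] = (-3 - (-7)) / (0 - (-1)) = 4
p[0,1] = (-3 - (-3)) / (1 - 0) = 0
p[1,3] = (201 - (-3)) / (3 - 1) = 102
p[-3,-1,0] = (4 - (-26)) / (0 - (-3)) = 10
p[-1,0,1] = (0 - 4) / (1 - (-1)) = -2
p[0,1,3] = (102 - 0) / (3 - 0) = 34
p[-3,-1,0,1] = (-2 - 10) / (1 - (-3)) = -3
p[-1,0,1,3] = (34 - (-2)) / (3 - (-1)) = 9
p[-3,-1,0,1,3] = (9 - (-3)) / (3 - (-3)) = 2

2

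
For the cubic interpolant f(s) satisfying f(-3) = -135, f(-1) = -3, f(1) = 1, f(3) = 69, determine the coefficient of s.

-2

Build the Lagrange basis polynomials:
L_0(s) = (s + 1)(s - 1)(s - 3) / [-48] = -(1/48)s^3 + (1/16)s^2 + (1/48)s - 1/16
L_1(s) = (s + 3)(s - 1)(s - 3) / [16] = (1/16)s^3 - (1/16)s^2 - (9/16)s + 9/16
L_2(s) = (s + 3)(s + 1)(s - 3) / [-16] = -(1/16)s^3 - (1/16)s^2 + (9/16)s + 9/16
L_3(s) = (s + 3)(s + 1)(s - 1) / [48] = (1/48)s^3 + (1/16)s^2 - (1/48)s - 1/16
f(s) = (-135)·L_0 + (-3)·L_1 + 1·L_2 + 69·L_3
Only the coefficient of s is needed; take it from each L_i and combine:
(-135)·(1/48) + (-3)·(-9/16) + 1·(9/16) + 69·(-1/48) = -2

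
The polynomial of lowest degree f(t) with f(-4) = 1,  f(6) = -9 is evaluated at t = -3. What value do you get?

0

Evaluate each Lagrange basis at t = -3:
L_0(-3) = (-9)/[(-10)] = 9/10
L_1(-3) = (1)/[(10)] = 1/10
Sum: 1·(9/10) + (-9)·(1/10) = 0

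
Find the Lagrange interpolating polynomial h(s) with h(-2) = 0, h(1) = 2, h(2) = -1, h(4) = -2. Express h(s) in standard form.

Build the Lagrange basis polynomials:
L_0(s) = (s - 1)(s - 2)(s - 4) / [-72] = -(1/72)s^3 + (7/72)s^2 - (7/36)s + 1/9
L_1(s) = (s + 2)(s - 2)(s - 4) / [9] = (1/9)s^3 - (4/9)s^2 - (4/9)s + 16/9
L_2(s) = (s + 2)(s - 1)(s - 4) / [-8] = -(1/8)s^3 + (3/8)s^2 + (3/4)s - 1
L_3(s) = (s + 2)(s - 1)(s - 2) / [36] = (1/36)s^3 - (1/36)s^2 - (1/9)s + 1/9
h(s) = 0·L_0 + 2·L_1 + (-1)·L_2 + (-2)·L_3
  0·L_0(s) = 0
  2·L_1(s) = (2/9)s^3 - (8/9)s^2 - (8/9)s + 32/9
  (-1)·L_2(s) = (1/8)s^3 - (3/8)s^2 - (3/4)s + 1
  (-2)·L_3(s) = -(1/18)s^3 + (1/18)s^2 + (2/9)s - 2/9
Adding term by term: (7/24)s^3 - (29/24)s^2 - (17/12)s + 13/3

h(s) = (7/24)s^3 - (29/24)s^2 - (17/12)s + 13/3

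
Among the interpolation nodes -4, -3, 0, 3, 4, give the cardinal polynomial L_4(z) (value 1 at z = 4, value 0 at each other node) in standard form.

L_4(z) = (z + 4)(z + 3)z(z - 3) / [(8)·(7)·(4)·(1)]
       = (z^4 + 4z^3 - 9z^2 - 36z) / (224)

L_4(z) = (1/224)z^4 + (1/56)z^3 - (9/224)z^2 - (9/56)z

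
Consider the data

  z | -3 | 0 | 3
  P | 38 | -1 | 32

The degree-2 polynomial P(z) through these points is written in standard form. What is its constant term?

L_0(z) = z(z - 3) / [18] = (1/18)z^2 - (1/6)z
L_1(z) = (z + 3)(z - 3) / [-9] = -(1/9)z^2 + 1
L_2(z) = (z + 3)z / [18] = (1/18)z^2 + (1/6)z
P(z) = 38·L_0 + (-1)·L_1 + 32·L_2
Only the constant term is needed; take it from each L_i and combine:
38·(0) + (-1)·(1) + 32·(0) = -1

-1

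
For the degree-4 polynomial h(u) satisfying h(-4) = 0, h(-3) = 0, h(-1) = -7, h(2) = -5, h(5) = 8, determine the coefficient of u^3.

5/54

L_0(u) = (u + 3)(u + 1)(u - 2)(u - 5) / [162] = (1/162)u^4 - (1/54)u^3 - (5/54)u^2 + (19/162)u + 5/27
L_1(u) = (u + 4)(u + 1)(u - 2)(u - 5) / [-80] = -(1/80)u^4 + (1/40)u^3 + (21/80)u^2 - (11/40)u - 1/2
L_2(u) = (u + 4)(u + 3)(u - 2)(u - 5) / [108] = (1/108)u^4 - (1/4)u^2 - (7/54)u + 10/9
L_3(u) = (u + 4)(u + 3)(u + 1)(u - 5) / [-270] = -(1/270)u^4 - (1/90)u^3 + (7/90)u^2 + (83/270)u + 2/9
L_4(u) = (u + 4)(u + 3)(u + 1)(u - 2) / [1296] = (1/1296)u^4 + (1/216)u^3 + (1/432)u^2 - (13/648)u - 1/54
h(u) = 0·L_0 + 0·L_1 + (-7)·L_2 + (-5)·L_3 + 8·L_4
Only the coefficient of u^3 is needed; take it from each L_i and combine:
0·(-1/54) + 0·(1/40) + (-7)·(0) + (-5)·(-1/90) + 8·(1/216) = 5/54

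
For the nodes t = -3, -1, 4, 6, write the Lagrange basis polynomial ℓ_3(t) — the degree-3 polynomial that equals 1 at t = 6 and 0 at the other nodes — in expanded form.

ℓ_3(t) = (1/126)t^3 - (13/126)t - 2/21

ℓ_3(t) = (t + 3)(t + 1)(t - 4) / [(9)·(7)·(2)]
       = (t^3 - 13t - 12) / (126)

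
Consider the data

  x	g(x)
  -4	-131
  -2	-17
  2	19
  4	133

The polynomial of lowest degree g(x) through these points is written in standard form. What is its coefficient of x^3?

2

The leading coefficient equals the top divided difference g[-4,-2,2,4].
g[-4,-2] = (-17 - (-131)) / (-2 - (-4)) = 57
g[-2,2] = (19 - (-17)) / (2 - (-2)) = 9
g[2,4] = (133 - 19) / (4 - 2) = 57
g[-4,-2,2] = (9 - 57) / (2 - (-4)) = -8
g[-2,2,4] = (57 - 9) / (4 - (-2)) = 8
g[-4,-2,2,4] = (8 - (-8)) / (4 - (-4)) = 2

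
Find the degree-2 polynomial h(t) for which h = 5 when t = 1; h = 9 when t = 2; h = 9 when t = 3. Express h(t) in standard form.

Build the Lagrange basis polynomials:
L_0(t) = (t - 2)(t - 3) / [2] = (1/2)t^2 - (5/2)t + 3
L_1(t) = (t - 1)(t - 3) / [-1] = -t^2 + 4t - 3
L_2(t) = (t - 1)(t - 2) / [2] = (1/2)t^2 - (3/2)t + 1
h(t) = 5·L_0 + 9·L_1 + 9·L_2
  5·L_0(t) = (5/2)t^2 - (25/2)t + 15
  9·L_1(t) = -9t^2 + 36t - 27
  9·L_2(t) = (9/2)t^2 - (27/2)t + 9
Adding term by term: -2t^2 + 10t - 3

h(t) = -2t^2 + 10t - 3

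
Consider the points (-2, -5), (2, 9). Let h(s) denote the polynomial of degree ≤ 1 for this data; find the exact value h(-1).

L_0(-1) = (-3)/[(-4)] = 3/4
L_1(-1) = (1)/[(4)] = 1/4
Sum: (-5)·(3/4) + 9·(1/4) = -3/2

-3/2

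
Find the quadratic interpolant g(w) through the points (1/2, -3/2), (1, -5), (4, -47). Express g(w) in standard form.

Newton's divided differences:
g[1/2,1] = (-5 - (-3/2)) / (1 - 1/2) = -7
g[1,4] = (-47 - (-5)) / (4 - 1) = -14
g[1/2,1,4] = (-14 - (-7)) / (4 - 1/2) = -2
g(w) = -3/2 + (-7)·(w - 1/2) + (-2)·(w - 1/2)(w - 1)
Expanding: g(w) = -2w^2 - 4w + 1

g(w) = -2w^2 - 4w + 1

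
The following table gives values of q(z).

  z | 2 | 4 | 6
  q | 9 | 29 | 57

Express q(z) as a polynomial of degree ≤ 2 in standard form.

Newton's divided differences:
q[2,4] = (29 - 9) / (4 - 2) = 10
q[4,6] = (57 - 29) / (6 - 4) = 14
q[2,4,6] = (14 - 10) / (6 - 2) = 1
q(z) = 9 + 10·(z - 2) + 1·(z - 2)(z - 4)
Expanding: q(z) = z^2 + 4z - 3

q(z) = z^2 + 4z - 3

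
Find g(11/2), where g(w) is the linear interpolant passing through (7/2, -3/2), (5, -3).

-7/2

Evaluate each Lagrange basis at w = 11/2:
L_0(11/2) = (1/2)/[(-3/2)] = -1/3
L_1(11/2) = (2)/[(3/2)] = 4/3
Sum: (-3/2)·(-1/3) + (-3)·(4/3) = -7/2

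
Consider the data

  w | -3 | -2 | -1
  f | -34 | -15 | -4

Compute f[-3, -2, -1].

-4

f[-3,-2] = (-15 - (-34)) / (-2 - (-3)) = 19
f[-2,-1] = (-4 - (-15)) / (-1 - (-2)) = 11
f[-3,-2,-1] = (11 - 19) / (-1 - (-3)) = -4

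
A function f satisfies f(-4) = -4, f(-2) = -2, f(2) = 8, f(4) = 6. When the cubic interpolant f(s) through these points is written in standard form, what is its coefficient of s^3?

Build the Lagrange basis polynomials:
L_0(s) = (s + 2)(s - 2)(s - 4) / [-96] = -(1/96)s^3 + (1/24)s^2 + (1/24)s - 1/6
L_1(s) = (s + 4)(s - 2)(s - 4) / [48] = (1/48)s^3 - (1/24)s^2 - (1/3)s + 2/3
L_2(s) = (s + 4)(s + 2)(s - 4) / [-48] = -(1/48)s^3 - (1/24)s^2 + (1/3)s + 2/3
L_3(s) = (s + 4)(s + 2)(s - 2) / [96] = (1/96)s^3 + (1/24)s^2 - (1/24)s - 1/6
f(s) = (-4)·L_0 + (-2)·L_1 + 8·L_2 + 6·L_3
Only the coefficient of s^3 is needed; take it from each L_i and combine:
(-4)·(-1/96) + (-2)·(1/48) + 8·(-1/48) + 6·(1/96) = -5/48

-5/48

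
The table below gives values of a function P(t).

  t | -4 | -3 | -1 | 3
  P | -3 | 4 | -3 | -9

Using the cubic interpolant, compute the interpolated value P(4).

31/3

L_0(4) = (7)·(5)·(1)/[(-1)·(-3)·(-7)] = -5/3
L_1(4) = (8)·(5)·(1)/[(1)·(-2)·(-6)] = 10/3
L_2(4) = (8)·(7)·(1)/[(3)·(2)·(-4)] = -7/3
L_3(4) = (8)·(7)·(5)/[(7)·(6)·(4)] = 5/3
Sum: (-3)·(-5/3) + 4·(10/3) + (-3)·(-7/3) + (-9)·(5/3) = 31/3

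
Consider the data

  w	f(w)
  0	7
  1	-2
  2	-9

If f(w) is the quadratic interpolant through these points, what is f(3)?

Evaluate each Lagrange basis at w = 3:
L_0(3) = (2)·(1)/[(-1)·(-2)] = 1
L_1(3) = (3)·(1)/[(1)·(-1)] = -3
L_2(3) = (3)·(2)/[(2)·(1)] = 3
Sum: 7·(1) + (-2)·(-3) + (-9)·(3) = -14

-14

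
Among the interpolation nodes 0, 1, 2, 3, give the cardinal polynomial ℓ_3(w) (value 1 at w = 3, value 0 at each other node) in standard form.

ℓ_3(w) = (1/6)w^3 - (1/2)w^2 + (1/3)w

ℓ_3(w) = w(w - 1)(w - 2) / [(3)·(2)·(1)]
       = (w^3 - 3w^2 + 2w) / (6)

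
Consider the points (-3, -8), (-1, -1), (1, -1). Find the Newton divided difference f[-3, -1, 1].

f[-3,-1] = (-1 - (-8)) / (-1 - (-3)) = 7/2
f[-1,1] = (-1 - (-1)) / (1 - (-1)) = 0
f[-3,-1,1] = (0 - 7/2) / (1 - (-3)) = -7/8

-7/8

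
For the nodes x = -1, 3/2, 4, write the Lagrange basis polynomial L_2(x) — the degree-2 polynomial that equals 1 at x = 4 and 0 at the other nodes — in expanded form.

L_2(x) = (x + 1)(x - 3/2) / [(5)·(5/2)]
       = (x^2 - (1/2)x - 3/2) / (25/2)

L_2(x) = (2/25)x^2 - (1/25)x - 3/25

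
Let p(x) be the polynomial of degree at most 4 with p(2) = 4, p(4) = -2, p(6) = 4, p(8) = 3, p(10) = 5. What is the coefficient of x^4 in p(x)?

L_0(x) = (x - 4)(x - 6)(x - 8)(x - 10) / [384] = (1/384)x^4 - (7/96)x^3 + (71/96)x^2 - (77/24)x + 5
L_1(x) = (x - 2)(x - 6)(x - 8)(x - 10) / [-96] = -(1/96)x^4 + (13/48)x^3 - (59/24)x^2 + (107/12)x - 10
L_2(x) = (x - 2)(x - 4)(x - 8)(x - 10) / [64] = (1/64)x^4 - (3/8)x^3 + (49/16)x^2 - (39/4)x + 10
L_3(x) = (x - 2)(x - 4)(x - 6)(x - 10) / [-96] = -(1/96)x^4 + (11/48)x^3 - (41/24)x^2 + (61/12)x - 5
L_4(x) = (x - 2)(x - 4)(x - 6)(x - 8) / [384] = (1/384)x^4 - (5/96)x^3 + (35/96)x^2 - (25/24)x + 1
p(x) = 4·L_0 + (-2)·L_1 + 4·L_2 + 3·L_3 + 5·L_4
Only the coefficient of x^4 is needed; take it from each L_i and combine:
4·(1/384) + (-2)·(-1/96) + 4·(1/64) + 3·(-1/96) + 5·(1/384) = 29/384

29/384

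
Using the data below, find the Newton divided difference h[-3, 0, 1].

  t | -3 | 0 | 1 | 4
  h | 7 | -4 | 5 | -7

h[-3,0] = (-4 - 7) / (0 - (-3)) = -11/3
h[0,1] = (5 - (-4)) / (1 - 0) = 9
h[-3,0,1] = (9 - (-11/3)) / (1 - (-3)) = 19/6

19/6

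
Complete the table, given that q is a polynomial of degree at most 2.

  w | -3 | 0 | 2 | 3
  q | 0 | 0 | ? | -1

The 3 known values determine q uniquely (degree ≤ 2).
L_0(2) = (2)·(-1)/[(-3)·(-6)] = -1/9
L_1(2) = (5)·(-1)/[(3)·(-3)] = 5/9
L_2(2) = (5)·(2)/[(6)·(3)] = 5/9
Sum: 0 + 0 + (-1)·(5/9) = -5/9

-5/9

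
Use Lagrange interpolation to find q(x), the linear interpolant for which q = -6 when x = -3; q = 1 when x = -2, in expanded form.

q(x) = 7x + 15

L_0(x) = (x + 2) / [-1] = -x - 2
L_1(x) = (x + 3) / [1] = x + 3
q(x) = (-6)·L_0 + 1·L_1
  (-6)·L_0(x) = 6x + 12
  1·L_1(x) = x + 3
Adding term by term: 7x + 15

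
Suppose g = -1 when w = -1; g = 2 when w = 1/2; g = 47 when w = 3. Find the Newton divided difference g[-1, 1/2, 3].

4

g[-1,1/2] = (2 - (-1)) / (1/2 - (-1)) = 2
g[1/2,3] = (47 - 2) / (3 - 1/2) = 18
g[-1,1/2,3] = (18 - 2) / (3 - (-1)) = 4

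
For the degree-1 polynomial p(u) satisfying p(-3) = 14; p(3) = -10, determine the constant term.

L_0(u) = (u - 3) / [-6] = -(1/6)u + 1/2
L_1(u) = (u + 3) / [6] = (1/6)u + 1/2
p(u) = 14·L_0 + (-10)·L_1
Only the constant term is needed; take it from each L_i and combine:
14·(1/2) + (-10)·(1/2) = 2

2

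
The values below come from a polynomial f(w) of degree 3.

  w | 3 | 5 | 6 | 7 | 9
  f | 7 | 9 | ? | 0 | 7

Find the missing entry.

The 4 known values determine f uniquely (degree ≤ 3).
L_0(6) = (1)·(-1)·(-3)/[(-2)·(-4)·(-6)] = -1/16
L_1(6) = (3)·(-1)·(-3)/[(2)·(-2)·(-4)] = 9/16
L_2(6) = (3)·(1)·(-3)/[(4)·(2)·(-2)] = 9/16
L_3(6) = (3)·(1)·(-1)/[(6)·(4)·(2)] = -1/16
Sum: 7·(-1/16) + 9·(9/16) + 0 + 7·(-1/16) = 67/16

67/16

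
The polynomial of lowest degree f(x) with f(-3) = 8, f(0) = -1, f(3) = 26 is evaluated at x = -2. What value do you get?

Evaluate each Lagrange basis at x = -2:
L_0(-2) = (-2)·(-5)/[(-3)·(-6)] = 5/9
L_1(-2) = (1)·(-5)/[(3)·(-3)] = 5/9
L_2(-2) = (1)·(-2)/[(6)·(3)] = -1/9
Sum: 8·(5/9) + (-1)·(5/9) + 26·(-1/9) = 1

1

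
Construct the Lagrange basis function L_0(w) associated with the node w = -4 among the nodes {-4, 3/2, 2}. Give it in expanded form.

L_0(w) = (1/33)w^2 - (7/66)w + 1/11

L_0(w) = (w - 3/2)(w - 2) / [(-11/2)·(-6)]
       = (w^2 - (7/2)w + 3) / (33)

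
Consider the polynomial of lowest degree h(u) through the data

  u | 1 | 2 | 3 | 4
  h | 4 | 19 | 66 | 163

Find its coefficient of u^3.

The leading coefficient equals the top divided difference h[1,2,3,4].
h[1,2] = (19 - 4) / (2 - 1) = 15
h[2,3] = (66 - 19) / (3 - 2) = 47
h[3,4] = (163 - 66) / (4 - 3) = 97
h[1,2,3] = (47 - 15) / (3 - 1) = 16
h[2,3,4] = (97 - 47) / (4 - 2) = 25
h[1,2,3,4] = (25 - 16) / (4 - 1) = 3

3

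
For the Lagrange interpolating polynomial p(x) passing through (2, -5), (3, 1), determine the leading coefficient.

The leading coefficient equals the top divided difference p[2,3].
p[2,3] = (1 - (-5)) / (3 - 2) = 6

6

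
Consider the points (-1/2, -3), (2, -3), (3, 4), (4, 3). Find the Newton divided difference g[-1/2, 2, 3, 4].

-4/3

g[-1/2,2] = (-3 - (-3)) / (2 - (-1/2)) = 0
g[2,3] = (4 - (-3)) / (3 - 2) = 7
g[3,4] = (3 - 4) / (4 - 3) = -1
g[-1/2,2,3] = (7 - 0) / (3 - (-1/2)) = 2
g[2,3,4] = (-1 - 7) / (4 - 2) = -4
g[-1/2,2,3,4] = (-4 - 2) / (4 - (-1/2)) = -4/3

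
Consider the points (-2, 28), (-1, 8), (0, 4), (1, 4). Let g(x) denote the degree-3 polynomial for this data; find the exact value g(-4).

L_0(-4) = (-3)·(-4)·(-5)/[(-1)·(-2)·(-3)] = 10
L_1(-4) = (-2)·(-4)·(-5)/[(1)·(-1)·(-2)] = -20
L_2(-4) = (-2)·(-3)·(-5)/[(2)·(1)·(-1)] = 15
L_3(-4) = (-2)·(-3)·(-4)/[(3)·(2)·(1)] = -4
Sum: 28·(10) + 8·(-20) + 4·(15) + 4·(-4) = 164

164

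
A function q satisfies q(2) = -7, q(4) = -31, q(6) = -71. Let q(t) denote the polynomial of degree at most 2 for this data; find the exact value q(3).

-17

Evaluate each Lagrange basis at t = 3:
L_0(3) = (-1)·(-3)/[(-2)·(-4)] = 3/8
L_1(3) = (1)·(-3)/[(2)·(-2)] = 3/4
L_2(3) = (1)·(-1)/[(4)·(2)] = -1/8
Sum: (-7)·(3/8) + (-31)·(3/4) + (-71)·(-1/8) = -17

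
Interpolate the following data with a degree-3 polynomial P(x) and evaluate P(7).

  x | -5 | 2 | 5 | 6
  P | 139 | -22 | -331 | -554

-857

Using Newton's divided-difference form:
P[-5,2] = (-22 - 139) / (2 - (-5)) = -23
P[2,5] = (-331 - (-22)) / (5 - 2) = -103
P[5,6] = (-554 - (-331)) / (6 - 5) = -223
P[-5,2,5] = (-103 - (-23)) / (5 - (-5)) = -8
P[2,5,6] = (-223 - (-103)) / (6 - 2) = -30
P[-5,2,5,6] = (-30 - (-8)) / (6 - (-5)) = -2
P(7) = 139 + (-23)·(12) + (-8)·(12)·(5) + (-2)·(12)·(5)·(2) = -857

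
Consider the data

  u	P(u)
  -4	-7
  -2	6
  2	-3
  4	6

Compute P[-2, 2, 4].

9/8

P[-2,2] = (-3 - 6) / (2 - (-2)) = -9/4
P[2,4] = (6 - (-3)) / (4 - 2) = 9/2
P[-2,2,4] = (9/2 - (-9/4)) / (4 - (-2)) = 9/8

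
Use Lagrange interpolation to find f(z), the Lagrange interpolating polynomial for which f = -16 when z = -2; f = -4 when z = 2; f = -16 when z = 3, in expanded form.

f(z) = -3z^2 + 3z + 2

Build the Lagrange basis polynomials:
L_0(z) = (z - 2)(z - 3) / [20] = (1/20)z^2 - (1/4)z + 3/10
L_1(z) = (z + 2)(z - 3) / [-4] = -(1/4)z^2 + (1/4)z + 3/2
L_2(z) = (z + 2)(z - 2) / [5] = (1/5)z^2 - 4/5
f(z) = (-16)·L_0 + (-4)·L_1 + (-16)·L_2
  (-16)·L_0(z) = -(4/5)z^2 + 4z - 24/5
  (-4)·L_1(z) = z^2 - z - 6
  (-16)·L_2(z) = -(16/5)z^2 + 64/5
Adding term by term: -3z^2 + 3z + 2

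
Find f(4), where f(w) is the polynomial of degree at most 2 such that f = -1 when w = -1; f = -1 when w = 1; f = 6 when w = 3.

Using Newton's divided-difference form:
f[-1,1] = (-1 - (-1)) / (1 - (-1)) = 0
f[1,3] = (6 - (-1)) / (3 - 1) = 7/2
f[-1,1,3] = (7/2 - 0) / (3 - (-1)) = 7/8
f(4) = -1 + 0·(5) + (7/8)·(5)·(3) = 97/8

97/8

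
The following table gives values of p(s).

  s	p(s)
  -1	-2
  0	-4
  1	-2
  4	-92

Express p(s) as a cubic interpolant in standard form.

Newton's divided differences:
p[-1,0] = (-4 - (-2)) / (0 - (-1)) = -2
p[0,1] = (-2 - (-4)) / (1 - 0) = 2
p[1,4] = (-92 - (-2)) / (4 - 1) = -30
p[-1,0,1] = (2 - (-2)) / (1 - (-1)) = 2
p[0,1,4] = (-30 - 2) / (4 - 0) = -8
p[-1,0,1,4] = (-8 - 2) / (4 - (-1)) = -2
p(s) = -2 + (-2)·(s + 1) + 2·(s + 1)s + (-2)·(s + 1)s(s - 1)
Expanding: p(s) = -2s^3 + 2s^2 + 2s - 4

p(s) = -2s^3 + 2s^2 + 2s - 4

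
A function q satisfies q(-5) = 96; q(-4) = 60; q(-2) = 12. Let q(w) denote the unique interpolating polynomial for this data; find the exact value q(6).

L_0(6) = (10)·(8)/[(-1)·(-3)] = 80/3
L_1(6) = (11)·(8)/[(1)·(-2)] = -44
L_2(6) = (11)·(10)/[(3)·(2)] = 55/3
Sum: 96·(80/3) + 60·(-44) + 12·(55/3) = 140

140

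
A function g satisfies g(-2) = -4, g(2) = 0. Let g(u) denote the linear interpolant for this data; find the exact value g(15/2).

11/2

L_0(15/2) = (11/2)/[(-4)] = -11/8
L_1(15/2) = (19/2)/[(4)] = 19/8
Sum: (-4)·(-11/8) + 0 = 11/2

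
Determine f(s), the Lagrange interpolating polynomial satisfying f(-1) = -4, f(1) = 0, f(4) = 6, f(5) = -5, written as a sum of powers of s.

Build the Lagrange basis polynomials:
L_0(s) = (s - 1)(s - 4)(s - 5) / [-60] = -(1/60)s^3 + (1/6)s^2 - (29/60)s + 1/3
L_1(s) = (s + 1)(s - 4)(s - 5) / [24] = (1/24)s^3 - (1/3)s^2 + (11/24)s + 5/6
L_2(s) = (s + 1)(s - 1)(s - 5) / [-15] = -(1/15)s^3 + (1/3)s^2 + (1/15)s - 1/3
L_3(s) = (s + 1)(s - 1)(s - 4) / [24] = (1/24)s^3 - (1/6)s^2 - (1/24)s + 1/6
f(s) = (-4)·L_0 + 0·L_1 + 6·L_2 + (-5)·L_3
  (-4)·L_0(s) = (1/15)s^3 - (2/3)s^2 + (29/15)s - 4/3
  0·L_1(s) = 0
  6·L_2(s) = -(2/5)s^3 + 2s^2 + (2/5)s - 2
  (-5)·L_3(s) = -(5/24)s^3 + (5/6)s^2 + (5/24)s - 5/6
Adding term by term: -(13/24)s^3 + (13/6)s^2 + (61/24)s - 25/6

f(s) = -(13/24)s^3 + (13/6)s^2 + (61/24)s - 25/6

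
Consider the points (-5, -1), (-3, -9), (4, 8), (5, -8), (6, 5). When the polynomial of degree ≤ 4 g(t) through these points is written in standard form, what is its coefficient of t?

Build the Lagrange basis polynomials:
L_0(t) = (t + 3)(t - 4)(t - 5)(t - 6) / [1980] = (1/1980)t^4 - (1/165)t^3 + (29/1980)t^2 + (17/330)t - 2/11
L_1(t) = (t + 5)(t - 4)(t - 5)(t - 6) / [-1008] = -(1/1008)t^4 + (5/504)t^3 + (1/1008)t^2 - (125/504)t + 25/42
L_2(t) = (t + 5)(t + 3)(t - 5)(t - 6) / [126] = (1/126)t^4 - (1/42)t^3 - (43/126)t^2 + (25/42)t + 25/7
L_3(t) = (t + 5)(t + 3)(t - 4)(t - 6) / [-80] = -(1/80)t^4 + (1/40)t^3 + (41/80)t^2 - (21/40)t - 9/2
L_4(t) = (t + 5)(t + 3)(t - 4)(t - 5) / [198] = (1/198)t^4 - (1/198)t^3 - (37/198)t^2 + (25/198)t + 50/33
g(t) = (-1)·L_0 + (-9)·L_1 + 8·L_2 + (-8)·L_3 + 5·L_4
Only the coefficient of t is needed; take it from each L_i and combine:
(-1)·(17/330) + (-9)·(-125/504) + 8·(25/42) + (-8)·(-21/40) + 5·(25/198) = 326371/27720

326371/27720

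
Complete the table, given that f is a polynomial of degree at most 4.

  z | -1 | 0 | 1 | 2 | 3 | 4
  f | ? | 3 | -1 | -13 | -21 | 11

The 5 known values determine f uniquely (degree ≤ 4).
L_0(-1) = (-2)·(-3)·(-4)·(-5)/[(-1)·(-2)·(-3)·(-4)] = 5
L_1(-1) = (-1)·(-3)·(-4)·(-5)/[(1)·(-1)·(-2)·(-3)] = -10
L_2(-1) = (-1)·(-2)·(-4)·(-5)/[(2)·(1)·(-1)·(-2)] = 10
L_3(-1) = (-1)·(-2)·(-3)·(-5)/[(3)·(2)·(1)·(-1)] = -5
L_4(-1) = (-1)·(-2)·(-3)·(-4)/[(4)·(3)·(2)·(1)] = 1
Sum: 3·(5) + (-1)·(-10) + (-13)·(10) + (-21)·(-5) + 11·(1) = 11

11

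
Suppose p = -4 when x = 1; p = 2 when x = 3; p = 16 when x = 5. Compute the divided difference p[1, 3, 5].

p[1,3] = (2 - (-4)) / (3 - 1) = 3
p[3,5] = (16 - 2) / (5 - 3) = 7
p[1,3,5] = (7 - 3) / (5 - 1) = 1

1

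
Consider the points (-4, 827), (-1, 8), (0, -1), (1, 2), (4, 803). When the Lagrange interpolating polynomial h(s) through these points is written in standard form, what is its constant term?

-1

Build the Lagrange basis polynomials:
L_0(s) = (s + 1)s(s - 1)(s - 4) / [480] = (1/480)s^4 - (1/120)s^3 - (1/480)s^2 + (1/120)s
L_1(s) = (s + 4)s(s - 1)(s - 4) / [-30] = -(1/30)s^4 + (1/30)s^3 + (8/15)s^2 - (8/15)s
L_2(s) = (s + 4)(s + 1)(s - 1)(s - 4) / [16] = (1/16)s^4 - (17/16)s^2 + 1
L_3(s) = (s + 4)(s + 1)s(s - 4) / [-30] = -(1/30)s^4 - (1/30)s^3 + (8/15)s^2 + (8/15)s
L_4(s) = (s + 4)(s + 1)s(s - 1) / [480] = (1/480)s^4 + (1/120)s^3 - (1/480)s^2 - (1/120)s
h(s) = 827·L_0 + 8·L_1 + (-1)·L_2 + 2·L_3 + 803·L_4
Only the constant term is needed; take it from each L_i and combine:
827·(0) + 8·(0) + (-1)·(1) + 2·(0) + 803·(0) = -1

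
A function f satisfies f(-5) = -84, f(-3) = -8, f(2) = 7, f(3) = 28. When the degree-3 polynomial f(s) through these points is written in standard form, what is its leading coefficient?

Build the Lagrange basis polynomials:
L_0(s) = (s + 3)(s - 2)(s - 3) / [-112] = -(1/112)s^3 + (1/56)s^2 + (9/112)s - 9/56
L_1(s) = (s + 5)(s - 2)(s - 3) / [60] = (1/60)s^3 - (19/60)s + 1/2
L_2(s) = (s + 5)(s + 3)(s - 3) / [-35] = -(1/35)s^3 - (1/7)s^2 + (9/35)s + 9/7
L_3(s) = (s + 5)(s + 3)(s - 2) / [48] = (1/48)s^3 + (1/8)s^2 - (1/48)s - 5/8
f(s) = (-84)·L_0 + (-8)·L_1 + 7·L_2 + 28·L_3
Only the coefficient of s^3 is needed; take it from each L_i and combine:
(-84)·(-1/112) + (-8)·(1/60) + 7·(-1/35) + 28·(1/48) = 1

1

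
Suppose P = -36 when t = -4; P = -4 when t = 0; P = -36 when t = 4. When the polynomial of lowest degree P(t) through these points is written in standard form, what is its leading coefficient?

The leading coefficient equals the top divided difference P[-4,0,4].
P[-4,0] = (-4 - (-36)) / (0 - (-4)) = 8
P[0,4] = (-36 - (-4)) / (4 - 0) = -8
P[-4,0,4] = (-8 - 8) / (4 - (-4)) = -2

-2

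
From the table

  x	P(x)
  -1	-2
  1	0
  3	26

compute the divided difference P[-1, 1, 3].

P[-1,1] = (0 - (-2)) / (1 - (-1)) = 1
P[1,3] = (26 - 0) / (3 - 1) = 13
P[-1,1,3] = (13 - 1) / (3 - (-1)) = 3

3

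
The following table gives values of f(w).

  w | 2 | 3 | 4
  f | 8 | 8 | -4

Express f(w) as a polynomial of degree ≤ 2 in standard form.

f(w) = -6w^2 + 30w - 28

Newton's divided differences:
f[2,3] = (8 - 8) / (3 - 2) = 0
f[3,4] = (-4 - 8) / (4 - 3) = -12
f[2,3,4] = (-12 - 0) / (4 - 2) = -6
f(w) = 8 + (-6)·(w - 2)(w - 3)
Expanding: f(w) = -6w^2 + 30w - 28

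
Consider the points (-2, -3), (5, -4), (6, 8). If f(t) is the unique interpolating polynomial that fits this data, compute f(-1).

-49/4

L_0(-1) = (-6)·(-7)/[(-7)·(-8)] = 3/4
L_1(-1) = (1)·(-7)/[(7)·(-1)] = 1
L_2(-1) = (1)·(-6)/[(8)·(1)] = -3/4
Sum: (-3)·(3/4) + (-4)·(1) + 8·(-3/4) = -49/4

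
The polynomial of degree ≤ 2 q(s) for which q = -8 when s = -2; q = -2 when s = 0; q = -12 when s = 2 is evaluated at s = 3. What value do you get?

-23

L_0(3) = (3)·(1)/[(-2)·(-4)] = 3/8
L_1(3) = (5)·(1)/[(2)·(-2)] = -5/4
L_2(3) = (5)·(3)/[(4)·(2)] = 15/8
Sum: (-8)·(3/8) + (-2)·(-5/4) + (-12)·(15/8) = -23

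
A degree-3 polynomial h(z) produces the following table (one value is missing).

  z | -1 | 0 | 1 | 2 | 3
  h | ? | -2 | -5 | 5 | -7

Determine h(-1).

The 4 known values determine h uniquely (degree ≤ 3).
Evaluate each Lagrange basis at z = -1:
L_0(-1) = (-2)·(-3)·(-4)/[(-1)·(-2)·(-3)] = 4
L_1(-1) = (-1)·(-3)·(-4)/[(1)·(-1)·(-2)] = -6
L_2(-1) = (-1)·(-2)·(-4)/[(2)·(1)·(-1)] = 4
L_3(-1) = (-1)·(-2)·(-3)/[(3)·(2)·(1)] = -1
Sum: (-2)·(4) + (-5)·(-6) + 5·(4) + (-7)·(-1) = 49

49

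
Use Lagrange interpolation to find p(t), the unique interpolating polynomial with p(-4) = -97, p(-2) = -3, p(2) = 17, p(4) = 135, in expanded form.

p(t) = 2t^3 + t^2 - 3t + 3

Build the Lagrange basis polynomials:
L_0(t) = (t + 2)(t - 2)(t - 4) / [-96] = -(1/96)t^3 + (1/24)t^2 + (1/24)t - 1/6
L_1(t) = (t + 4)(t - 2)(t - 4) / [48] = (1/48)t^3 - (1/24)t^2 - (1/3)t + 2/3
L_2(t) = (t + 4)(t + 2)(t - 4) / [-48] = -(1/48)t^3 - (1/24)t^2 + (1/3)t + 2/3
L_3(t) = (t + 4)(t + 2)(t - 2) / [96] = (1/96)t^3 + (1/24)t^2 - (1/24)t - 1/6
p(t) = (-97)·L_0 + (-3)·L_1 + 17·L_2 + 135·L_3
  (-97)·L_0(t) = (97/96)t^3 - (97/24)t^2 - (97/24)t + 97/6
  (-3)·L_1(t) = -(1/16)t^3 + (1/8)t^2 + t - 2
  17·L_2(t) = -(17/48)t^3 - (17/24)t^2 + (17/3)t + 34/3
  135·L_3(t) = (45/32)t^3 + (45/8)t^2 - (45/8)t - 45/2
Adding term by term: 2t^3 + t^2 - 3t + 3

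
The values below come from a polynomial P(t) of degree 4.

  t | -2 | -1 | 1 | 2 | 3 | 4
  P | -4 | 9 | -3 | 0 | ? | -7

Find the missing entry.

47/9

The 5 known values determine P uniquely (degree ≤ 4).
L_0(3) = (4)·(2)·(1)·(-1)/[(-1)·(-3)·(-4)·(-6)] = -1/9
L_1(3) = (5)·(2)·(1)·(-1)/[(1)·(-2)·(-3)·(-5)] = 1/3
L_2(3) = (5)·(4)·(1)·(-1)/[(3)·(2)·(-1)·(-3)] = -10/9
L_3(3) = (5)·(4)·(2)·(-1)/[(4)·(3)·(1)·(-2)] = 5/3
L_4(3) = (5)·(4)·(2)·(1)/[(6)·(5)·(3)·(2)] = 2/9
Sum: (-4)·(-1/9) + 9·(1/3) + (-3)·(-10/9) + 0 + (-7)·(2/9) = 47/9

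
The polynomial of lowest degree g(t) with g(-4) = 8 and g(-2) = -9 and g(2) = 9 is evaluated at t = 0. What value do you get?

-26/3

Using Newton's divided-difference form:
g[-4,-2] = (-9 - 8) / (-2 - (-4)) = -17/2
g[-2,2] = (9 - (-9)) / (2 - (-2)) = 9/2
g[-4,-2,2] = (9/2 - (-17/2)) / (2 - (-4)) = 13/6
g(0) = 8 + (-17/2)·(4) + (13/6)·(4)·(2) = -26/3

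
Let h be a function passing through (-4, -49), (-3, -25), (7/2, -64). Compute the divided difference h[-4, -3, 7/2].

-4

h[-4,-3] = (-25 - (-49)) / (-3 - (-4)) = 24
h[-3,7/2] = (-64 - (-25)) / (7/2 - (-3)) = -6
h[-4,-3,7/2] = (-6 - 24) / (7/2 - (-4)) = -4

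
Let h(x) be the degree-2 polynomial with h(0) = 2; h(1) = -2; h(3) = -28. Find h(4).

L_0(4) = (3)·(1)/[(-1)·(-3)] = 1
L_1(4) = (4)·(1)/[(1)·(-2)] = -2
L_2(4) = (4)·(3)/[(3)·(2)] = 2
Sum: 2·(1) + (-2)·(-2) + (-28)·(2) = -50

-50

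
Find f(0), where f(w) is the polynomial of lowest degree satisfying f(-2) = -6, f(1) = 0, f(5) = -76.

4

Evaluate each Lagrange basis at w = 0:
L_0(0) = (-1)·(-5)/[(-3)·(-7)] = 5/21
L_1(0) = (2)·(-5)/[(3)·(-4)] = 5/6
L_2(0) = (2)·(-1)/[(7)·(4)] = -1/14
Sum: (-6)·(5/21) + 0 + (-76)·(-1/14) = 4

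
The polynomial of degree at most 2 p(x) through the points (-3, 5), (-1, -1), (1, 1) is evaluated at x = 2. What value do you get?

5

L_0(2) = (3)·(1)/[(-2)·(-4)] = 3/8
L_1(2) = (5)·(1)/[(2)·(-2)] = -5/4
L_2(2) = (5)·(3)/[(4)·(2)] = 15/8
Sum: 5·(3/8) + (-1)·(-5/4) + 1·(15/8) = 5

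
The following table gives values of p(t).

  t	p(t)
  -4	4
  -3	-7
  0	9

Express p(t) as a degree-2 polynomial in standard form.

p(t) = (49/12)t^2 + (211/12)t + 9

L_0(t) = (t + 3)t / [4] = (1/4)t^2 + (3/4)t
L_1(t) = (t + 4)t / [-3] = -(1/3)t^2 - (4/3)t
L_2(t) = (t + 4)(t + 3) / [12] = (1/12)t^2 + (7/12)t + 1
p(t) = 4·L_0 + (-7)·L_1 + 9·L_2
  4·L_0(t) = t^2 + 3t
  (-7)·L_1(t) = (7/3)t^2 + (28/3)t
  9·L_2(t) = (3/4)t^2 + (21/4)t + 9
Adding term by term: (49/12)t^2 + (211/12)t + 9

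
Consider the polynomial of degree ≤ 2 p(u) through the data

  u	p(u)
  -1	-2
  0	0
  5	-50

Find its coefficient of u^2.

Build the Lagrange basis polynomials:
L_0(u) = u(u - 5) / [6] = (1/6)u^2 - (5/6)u
L_1(u) = (u + 1)(u - 5) / [-5] = -(1/5)u^2 + (4/5)u + 1
L_2(u) = (u + 1)u / [30] = (1/30)u^2 + (1/30)u
p(u) = (-2)·L_0 + 0·L_1 + (-50)·L_2
Only the coefficient of u^2 is needed; take it from each L_i and combine:
(-2)·(1/6) + 0·(-1/5) + (-50)·(1/30) = -2

-2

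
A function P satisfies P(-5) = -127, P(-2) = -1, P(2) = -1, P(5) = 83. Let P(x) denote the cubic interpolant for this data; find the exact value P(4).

L_0(4) = (6)·(2)·(-1)/[(-3)·(-7)·(-10)] = 2/35
L_1(4) = (9)·(2)·(-1)/[(3)·(-4)·(-7)] = -3/14
L_2(4) = (9)·(6)·(-1)/[(7)·(4)·(-3)] = 9/14
L_3(4) = (9)·(6)·(2)/[(10)·(7)·(3)] = 18/35
Sum: (-127)·(2/35) + (-1)·(-3/14) + (-1)·(9/14) + 83·(18/35) = 35

35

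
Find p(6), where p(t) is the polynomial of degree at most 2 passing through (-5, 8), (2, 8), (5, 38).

L_0(6) = (4)·(1)/[(-7)·(-10)] = 2/35
L_1(6) = (11)·(1)/[(7)·(-3)] = -11/21
L_2(6) = (11)·(4)/[(10)·(3)] = 22/15
Sum: 8·(2/35) + 8·(-11/21) + 38·(22/15) = 52

52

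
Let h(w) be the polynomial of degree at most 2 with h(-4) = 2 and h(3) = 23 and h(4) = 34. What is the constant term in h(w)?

2

L_0(w) = (w - 3)(w - 4) / [56] = (1/56)w^2 - (1/8)w + 3/14
L_1(w) = (w + 4)(w - 4) / [-7] = -(1/7)w^2 + 16/7
L_2(w) = (w + 4)(w - 3) / [8] = (1/8)w^2 + (1/8)w - 3/2
h(w) = 2·L_0 + 23·L_1 + 34·L_2
Only the constant term is needed; take it from each L_i and combine:
2·(3/14) + 23·(16/7) + 34·(-3/2) = 2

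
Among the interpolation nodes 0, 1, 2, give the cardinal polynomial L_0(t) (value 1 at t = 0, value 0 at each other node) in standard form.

L_0(t) = (1/2)t^2 - (3/2)t + 1

L_0(t) = (t - 1)(t - 2) / [(-1)·(-2)]
       = (t^2 - 3t + 2) / (2)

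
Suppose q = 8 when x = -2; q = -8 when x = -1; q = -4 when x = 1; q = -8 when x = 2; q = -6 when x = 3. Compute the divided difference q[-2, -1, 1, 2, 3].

q[-2,-1] = (-8 - 8) / (-1 - (-2)) = -16
q[-1,1] = (-4 - (-8)) / (1 - (-1)) = 2
q[1,2] = (-8 - (-4)) / (2 - 1) = -4
q[2,3] = (-6 - (-8)) / (3 - 2) = 2
q[-2,-1,1] = (2 - (-16)) / (1 - (-2)) = 6
q[-1,1,2] = (-4 - 2) / (2 - (-1)) = -2
q[1,2,3] = (2 - (-4)) / (3 - 1) = 3
q[-2,-1,1,2] = (-2 - 6) / (2 - (-2)) = -2
q[-1,1,2,3] = (3 - (-2)) / (3 - (-1)) = 5/4
q[-2,-1,1,2,3] = (5/4 - (-2)) / (3 - (-2)) = 13/20

13/20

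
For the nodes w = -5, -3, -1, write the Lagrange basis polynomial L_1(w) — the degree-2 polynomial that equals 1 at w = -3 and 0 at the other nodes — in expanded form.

L_1(w) = (w + 5)(w + 1) / [(2)·(-2)]
       = (w^2 + 6w + 5) / (-4)

L_1(w) = -(1/4)w^2 - (3/2)w - 5/4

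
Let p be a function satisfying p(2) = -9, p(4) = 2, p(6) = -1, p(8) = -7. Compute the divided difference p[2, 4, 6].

-7/4

p[2,4] = (2 - (-9)) / (4 - 2) = 11/2
p[4,6] = (-1 - 2) / (6 - 4) = -3/2
p[2,4,6] = (-3/2 - 11/2) / (6 - 2) = -7/4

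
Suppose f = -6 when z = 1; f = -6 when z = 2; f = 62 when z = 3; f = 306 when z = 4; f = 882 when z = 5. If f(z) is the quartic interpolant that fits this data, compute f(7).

Evaluate each Lagrange basis at z = 7:
L_0(7) = (5)·(4)·(3)·(2)/[(-1)·(-2)·(-3)·(-4)] = 5
L_1(7) = (6)·(4)·(3)·(2)/[(1)·(-1)·(-2)·(-3)] = -24
L_2(7) = (6)·(5)·(3)·(2)/[(2)·(1)·(-1)·(-2)] = 45
L_3(7) = (6)·(5)·(4)·(2)/[(3)·(2)·(1)·(-1)] = -40
L_4(7) = (6)·(5)·(4)·(3)/[(4)·(3)·(2)·(1)] = 15
Sum: (-6)·(5) + (-6)·(-24) + 62·(45) + 306·(-40) + 882·(15) = 3894

3894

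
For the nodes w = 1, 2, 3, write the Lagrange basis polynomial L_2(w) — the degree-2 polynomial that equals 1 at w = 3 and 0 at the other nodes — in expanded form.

L_2(w) = (1/2)w^2 - (3/2)w + 1

L_2(w) = (w - 1)(w - 2) / [(2)·(1)]
       = (w^2 - 3w + 2) / (2)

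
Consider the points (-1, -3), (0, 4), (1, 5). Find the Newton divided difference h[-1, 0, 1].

h[-1,0] = (4 - (-3)) / (0 - (-1)) = 7
h[0,1] = (5 - 4) / (1 - 0) = 1
h[-1,0,1] = (1 - 7) / (1 - (-1)) = -3

-3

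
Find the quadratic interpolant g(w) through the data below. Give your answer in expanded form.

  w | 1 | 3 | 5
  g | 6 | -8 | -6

g(w) = 2w^2 - 15w + 19

Build the Lagrange basis polynomials:
L_0(w) = (w - 3)(w - 5) / [8] = (1/8)w^2 - w + 15/8
L_1(w) = (w - 1)(w - 5) / [-4] = -(1/4)w^2 + (3/2)w - 5/4
L_2(w) = (w - 1)(w - 3) / [8] = (1/8)w^2 - (1/2)w + 3/8
g(w) = 6·L_0 + (-8)·L_1 + (-6)·L_2
  6·L_0(w) = (3/4)w^2 - 6w + 45/4
  (-8)·L_1(w) = 2w^2 - 12w + 10
  (-6)·L_2(w) = -(3/4)w^2 + 3w - 9/4
Adding term by term: 2w^2 - 15w + 19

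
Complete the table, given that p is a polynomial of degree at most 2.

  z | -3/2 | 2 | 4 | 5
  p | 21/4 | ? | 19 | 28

7

The 3 known values determine p uniquely (degree ≤ 2).
Evaluate each Lagrange basis at z = 2:
L_0(2) = (-2)·(-3)/[(-11/2)·(-13/2)] = 24/143
L_1(2) = (7/2)·(-3)/[(11/2)·(-1)] = 21/11
L_2(2) = (7/2)·(-2)/[(13/2)·(1)] = -14/13
Sum: 21/4·(24/143) + 19·(21/11) + 28·(-14/13) = 7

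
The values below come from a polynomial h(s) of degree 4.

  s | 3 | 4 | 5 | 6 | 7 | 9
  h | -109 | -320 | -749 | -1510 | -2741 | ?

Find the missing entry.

The 5 known values determine h uniquely (degree ≤ 4).
Evaluate each Lagrange basis at s = 9:
L_0(9) = (5)·(4)·(3)·(2)/[(-1)·(-2)·(-3)·(-4)] = 5
L_1(9) = (6)·(4)·(3)·(2)/[(1)·(-1)·(-2)·(-3)] = -24
L_2(9) = (6)·(5)·(3)·(2)/[(2)·(1)·(-1)·(-2)] = 45
L_3(9) = (6)·(5)·(4)·(2)/[(3)·(2)·(1)·(-1)] = -40
L_4(9) = (6)·(5)·(4)·(3)/[(4)·(3)·(2)·(1)] = 15
Sum: (-109)·(5) + (-320)·(-24) + (-749)·(45) + (-1510)·(-40) + (-2741)·(15) = -7285

-7285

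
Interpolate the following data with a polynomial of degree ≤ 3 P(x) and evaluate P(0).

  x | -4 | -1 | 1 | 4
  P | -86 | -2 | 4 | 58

2

L_0(0) = (1)·(-1)·(-4)/[(-3)·(-5)·(-8)] = -1/30
L_1(0) = (4)·(-1)·(-4)/[(3)·(-2)·(-5)] = 8/15
L_2(0) = (4)·(1)·(-4)/[(5)·(2)·(-3)] = 8/15
L_3(0) = (4)·(1)·(-1)/[(8)·(5)·(3)] = -1/30
Sum: (-86)·(-1/30) + (-2)·(8/15) + 4·(8/15) + 58·(-1/30) = 2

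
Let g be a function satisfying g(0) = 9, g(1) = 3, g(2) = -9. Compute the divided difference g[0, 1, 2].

-3

g[0,1] = (3 - 9) / (1 - 0) = -6
g[1,2] = (-9 - 3) / (2 - 1) = -12
g[0,1,2] = (-12 - (-6)) / (2 - 0) = -3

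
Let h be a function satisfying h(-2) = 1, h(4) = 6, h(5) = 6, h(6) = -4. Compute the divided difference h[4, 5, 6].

h[4,5] = (6 - 6) / (5 - 4) = 0
h[5,6] = (-4 - 6) / (6 - 5) = -10
h[4,5,6] = (-10 - 0) / (6 - 4) = -5

-5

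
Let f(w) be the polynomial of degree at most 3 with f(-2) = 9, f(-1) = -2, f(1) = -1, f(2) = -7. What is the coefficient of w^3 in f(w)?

-3/2

The leading coefficient equals the top divided difference f[-2,-1,1,2].
f[-2,-1] = (-2 - 9) / (-1 - (-2)) = -11
f[-1,1] = (-1 - (-2)) / (1 - (-1)) = 1/2
f[1,2] = (-7 - (-1)) / (2 - 1) = -6
f[-2,-1,1] = (1/2 - (-11)) / (1 - (-2)) = 23/6
f[-1,1,2] = (-6 - 1/2) / (2 - (-1)) = -13/6
f[-2,-1,1,2] = (-13/6 - 23/6) / (2 - (-2)) = -3/2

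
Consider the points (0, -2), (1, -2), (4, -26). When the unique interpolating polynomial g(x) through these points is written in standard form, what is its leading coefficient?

L_0(x) = (x - 1)(x - 4) / [4] = (1/4)x^2 - (5/4)x + 1
L_1(x) = x(x - 4) / [-3] = -(1/3)x^2 + (4/3)x
L_2(x) = x(x - 1) / [12] = (1/12)x^2 - (1/12)x
g(x) = (-2)·L_0 + (-2)·L_1 + (-26)·L_2
Only the coefficient of x^2 is needed; take it from each L_i and combine:
(-2)·(1/4) + (-2)·(-1/3) + (-26)·(1/12) = -2

-2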